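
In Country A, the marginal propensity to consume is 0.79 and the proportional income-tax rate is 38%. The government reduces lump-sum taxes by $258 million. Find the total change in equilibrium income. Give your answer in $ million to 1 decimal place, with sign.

A lump-sum tax change of −$258 million shifts disposable income by +$258 million; first-round consumption changes by −c × ΔT = −0.79 × (−$258 million) = +$203.82 million.
Expenditure multiplier = 1/(1 − c(1−t)) = 1/(1 − 0.79×0.62) = 1/0.5102 ≈ 1.96.
The tax multiplier is −c × k ≈ −1.548, so ΔY = k × (−c·ΔT) = (+$203.82 million) / 0.5102 ≈ +$399.5 million.

+$399.5 million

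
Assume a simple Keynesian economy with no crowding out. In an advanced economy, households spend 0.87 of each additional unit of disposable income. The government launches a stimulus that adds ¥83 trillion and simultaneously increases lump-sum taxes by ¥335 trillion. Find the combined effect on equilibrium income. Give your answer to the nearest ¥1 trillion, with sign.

−¥1,603 trillion

Expenditure multiplier = 1/(1 − MPC) = 1/(1 − 0.87) = 1/0.13 ≈ 7.692.
ΔG contributes k·ΔG = (+¥83 trillion) / 0.13 ≈ +¥638.5 trillion.
ΔT of +¥335 trillion changes first-round spending by −c·ΔT = −¥291.45 trillion, contributing k·(−c·ΔT) = (−¥291.45 trillion) / 0.13 ≈ −¥2,241.9 trillion.
Net ΔY = k(ΔG − c·ΔT) = (−¥208.45 trillion) / 0.13 ≈ −¥1,603 trillion.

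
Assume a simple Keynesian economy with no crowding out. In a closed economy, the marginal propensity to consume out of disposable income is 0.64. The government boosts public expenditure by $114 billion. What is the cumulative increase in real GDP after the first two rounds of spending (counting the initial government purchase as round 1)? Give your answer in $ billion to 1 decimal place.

$187.0 billion

Round 1 adds ΔG = $114 billion; each later round is MPC = 0.64 times the previous.
After 2 rounds: 114 + 72.96 = ΔG·(1 − c^2)/(1 − c) = 114 × (1 − 0.4096)/0.36 ≈ $187 billion.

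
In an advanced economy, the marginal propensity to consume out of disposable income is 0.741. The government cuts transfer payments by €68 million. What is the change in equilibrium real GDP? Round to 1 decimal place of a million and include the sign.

The transfer change shifts disposable income by −€68 million, so first-round consumption changes by c·ΔTR = 0.741 × (−€68 million) = −€50.388 million.
Expenditure multiplier = 1/(1 − MPC) = 1/(1 − 0.741) = 1/0.259 ≈ 3.861.
The transfer multiplier is c × k ≈ 2.861, so ΔY = k × (c·ΔTR) = (−€50.388 million) / 0.259 ≈ −€194.5 million.

−€194.5 million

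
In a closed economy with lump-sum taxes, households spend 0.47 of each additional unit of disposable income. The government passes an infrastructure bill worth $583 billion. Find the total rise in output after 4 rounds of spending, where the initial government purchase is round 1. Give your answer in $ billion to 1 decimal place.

$1,046.3 billion

Round 1 adds ΔG = $583 billion; each later round is MPC = 0.47 times the previous.
After 4 rounds: 583 + 274.01 + 128.7847 + 60.528809 = ΔG·(1 − c^4)/(1 − c) = 583 × (1 − 0.04879681)/0.53 ≈ $1,046.3 billion.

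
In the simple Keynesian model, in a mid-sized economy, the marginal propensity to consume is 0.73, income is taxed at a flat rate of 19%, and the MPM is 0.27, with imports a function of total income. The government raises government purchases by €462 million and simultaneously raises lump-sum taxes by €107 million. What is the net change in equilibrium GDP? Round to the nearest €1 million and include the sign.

+€566 million

Expenditure multiplier = 1/(1 − c(1−t) + m) = 1/(1 − 0.73×0.81 + 0.27) = 1/0.6787 ≈ 1.473.
ΔG contributes k·ΔG = (+€462 million) / 0.6787 ≈ +€680.7 million.
ΔT of +€107 million changes first-round spending by −c·ΔT = −€78.11 million, contributing k·(−c·ΔT) = (−€78.11 million) / 0.6787 ≈ −€115.1 million.
Net ΔY = k(ΔG − c·ΔT) = (+€383.89 million) / 0.6787 ≈ +€566 million.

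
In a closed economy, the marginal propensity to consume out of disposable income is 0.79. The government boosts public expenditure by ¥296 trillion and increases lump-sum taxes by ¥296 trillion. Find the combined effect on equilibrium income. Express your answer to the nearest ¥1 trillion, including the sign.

+¥296 trillion

Expenditure multiplier = 1/(1 − MPC) = 1/(1 − 0.79) = 1/0.21 ≈ 4.762.
ΔG contributes k·ΔG = (+¥296 trillion) / 0.21 ≈ +¥1,409.5 trillion.
ΔT of +¥296 trillion changes first-round spending by −c·ΔT = −¥233.84 trillion, contributing k·(−c·ΔT) = (−¥233.84 trillion) / 0.21 ≈ −¥1,113.5 trillion.
With ΔG = ΔT and no other leakages, the balanced-budget multiplier is 1, so ΔY = ΔG = +¥296 trillion.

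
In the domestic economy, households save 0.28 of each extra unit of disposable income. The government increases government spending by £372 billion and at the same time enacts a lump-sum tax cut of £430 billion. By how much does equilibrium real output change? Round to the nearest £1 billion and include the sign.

MPC = 1 − MPS = 1 − 0.28 = 0.72.
Expenditure multiplier = 1/(1 − MPC) = 1/(1 − 0.72) = 1/0.28 ≈ 3.571.
ΔG contributes k·ΔG = (+£372 billion) / 0.28 ≈ +£1,328.6 billion.
ΔT of −£430 billion changes first-round spending by −c·ΔT = +£309.6 billion, contributing k·(−c·ΔT) = (+£309.6 billion) / 0.28 ≈ +£1,105.7 billion.
Net ΔY = k(ΔG − c·ΔT) = (+£681.6 billion) / 0.28 ≈ +£2,434 billion.

+£2,434 billion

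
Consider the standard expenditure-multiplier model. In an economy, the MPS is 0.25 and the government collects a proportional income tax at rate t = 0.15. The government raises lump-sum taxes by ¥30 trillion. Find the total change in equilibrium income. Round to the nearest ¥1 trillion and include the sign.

−¥62 trillion

MPC = 1 − MPS = 1 − 0.25 = 0.75.
A lump-sum tax change of +¥30 trillion shifts disposable income by −¥30 trillion; first-round consumption changes by −c × ΔT = −0.75 × (+¥30 trillion) = −¥22.5 trillion.
Expenditure multiplier = 1/(1 − c(1−t)) = 1/(1 − 0.75×0.85) = 1/0.3625 ≈ 2.759.
The tax multiplier is −c × k ≈ −2.069, so ΔY = k × (−c·ΔT) = (−¥22.5 trillion) / 0.3625 ≈ −¥62 trillion.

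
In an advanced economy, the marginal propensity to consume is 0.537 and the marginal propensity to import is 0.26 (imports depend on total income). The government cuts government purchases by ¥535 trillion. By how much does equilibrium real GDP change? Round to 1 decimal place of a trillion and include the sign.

−¥740.0 trillion

Government-spending multiplier = 1/(1 − c + m) = 1/(1 − 0.537 + 0.26) = 1/0.723 ≈ 1.383.
ΔY = k × ΔG = (−¥535 trillion) / 0.723 ≈ −¥740 trillion.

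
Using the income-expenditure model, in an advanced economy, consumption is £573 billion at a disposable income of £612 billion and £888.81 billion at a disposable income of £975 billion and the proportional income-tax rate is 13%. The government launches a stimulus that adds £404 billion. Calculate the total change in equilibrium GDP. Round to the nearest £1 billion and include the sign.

+£1,662 billion

MPC = ΔC/ΔYd = (888.81 − 573)/(975 − 612) = 315.81/363 = 0.87.
Spending multiplier = 1/(1 − c(1−t)) = 1/(1 − 0.87×0.87) = 1/0.2431 ≈ 4.114.
ΔY = k × ΔG = (+£404 billion) / 0.2431 ≈ +£1,662 billion.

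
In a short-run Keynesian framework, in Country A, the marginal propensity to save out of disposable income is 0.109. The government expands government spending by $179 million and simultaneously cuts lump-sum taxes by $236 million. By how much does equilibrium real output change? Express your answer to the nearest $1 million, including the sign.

MPC = 1 − MPS = 1 − 0.109 = 0.891.
Expenditure multiplier = 1/(1 − MPC) = 1/(1 − 0.891) = 1/0.109 ≈ 9.174.
ΔG contributes k·ΔG = (+$179 million) / 0.109 ≈ +$1,642.2 million.
ΔT of −$236 million changes first-round spending by −c·ΔT = +$210.276 million, contributing k·(−c·ΔT) = (+$210.276 million) / 0.109 ≈ +$1,929.1 million.
Net ΔY = k(ΔG − c·ΔT) = (+$389.276 million) / 0.109 ≈ +$3,571 million.

+$3,571 million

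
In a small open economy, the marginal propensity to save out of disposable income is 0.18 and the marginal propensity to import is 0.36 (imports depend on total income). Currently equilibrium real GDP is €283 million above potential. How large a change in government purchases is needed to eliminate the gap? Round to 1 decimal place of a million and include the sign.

MPC = 1 − MPS = 1 − 0.18 = 0.82.
Spending multiplier = 1/(1 − c + m) = 1/(1 − 0.82 + 0.36) = 1/0.54 ≈ 1.852.
Need ΔY = −€283 million, so ΔG = ΔY/k = (−€283 million) × 0.54 ≈ −€152.8 million.
The government should cut government purchases by €152.8 million.

−€152.8 million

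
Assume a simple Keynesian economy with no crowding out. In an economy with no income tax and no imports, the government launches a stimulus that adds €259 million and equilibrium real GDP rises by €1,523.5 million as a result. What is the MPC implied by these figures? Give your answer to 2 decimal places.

Implied spending multiplier k = ΔY/ΔG = 1,523.5/259 ≈ 5.8822.
Since k = 1/(1 − MPC), MPC = 1 − 1/k = 1 − ΔG/ΔY = 1 − 259/1,523.5 ≈ 0.83.

0.83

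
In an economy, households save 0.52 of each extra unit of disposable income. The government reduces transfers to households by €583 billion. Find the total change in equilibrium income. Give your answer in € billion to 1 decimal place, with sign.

−€538.2 billion

MPC = 1 − MPS = 1 − 0.52 = 0.48.
The transfer change shifts disposable income by −€583 billion, so first-round consumption changes by c·ΔTR = 0.48 × (−€583 billion) = −€279.84 billion.
Expenditure multiplier = 1/(1 − MPC) = 1/(1 − 0.48) = 1/0.52 ≈ 1.923.
The transfer multiplier is c × k ≈ 0.923, so ΔY = k × (c·ΔTR) = (−€279.84 billion) / 0.52 ≈ −€538.2 billion.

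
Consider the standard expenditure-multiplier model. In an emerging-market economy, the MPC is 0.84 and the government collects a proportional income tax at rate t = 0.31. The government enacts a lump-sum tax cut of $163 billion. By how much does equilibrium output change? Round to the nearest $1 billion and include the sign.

A lump-sum tax change of −$163 billion shifts disposable income by +$163 billion; first-round consumption changes by −c × ΔT = −0.84 × (−$163 billion) = +$136.92 billion.
Expenditure multiplier = 1/(1 − c(1−t)) = 1/(1 − 0.84×0.69) = 1/0.4204 ≈ 2.379.
The tax multiplier is −c × k ≈ −1.998, so ΔY = k × (−c·ΔT) = (+$136.92 billion) / 0.4204 ≈ +$326 billion.

+$326 billion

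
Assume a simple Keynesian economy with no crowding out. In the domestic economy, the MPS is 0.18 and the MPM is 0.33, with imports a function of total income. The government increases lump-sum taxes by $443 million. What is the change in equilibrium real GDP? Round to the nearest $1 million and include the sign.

−$712 million

MPC = 1 − MPS = 1 − 0.18 = 0.82.
A lump-sum tax change of +$443 million shifts disposable income by −$443 million; first-round consumption changes by −c × ΔT = −0.82 × (+$443 million) = −$363.26 million.
Expenditure multiplier = 1/(1 − c + m) = 1/(1 − 0.82 + 0.33) = 1/0.51 ≈ 1.961.
The tax multiplier is −c × k ≈ −1.608, so ΔY = k × (−c·ΔT) = (−$363.26 million) / 0.51 ≈ −$712 million.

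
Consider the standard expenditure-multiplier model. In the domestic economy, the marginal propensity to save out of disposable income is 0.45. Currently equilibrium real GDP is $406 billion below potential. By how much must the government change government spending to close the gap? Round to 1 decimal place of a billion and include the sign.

+$182.7 billion

MPC = 1 − MPS = 1 − 0.45 = 0.55.
Spending multiplier = 1/(1 − MPC) = 1/(1 − 0.55) = 1/0.45 ≈ 2.222.
Need ΔY = +$406 billion, so ΔG = ΔY/k = (+$406 billion) × 0.45 = +$182.7 billion.
The government should increase government spending by $182.7 billion.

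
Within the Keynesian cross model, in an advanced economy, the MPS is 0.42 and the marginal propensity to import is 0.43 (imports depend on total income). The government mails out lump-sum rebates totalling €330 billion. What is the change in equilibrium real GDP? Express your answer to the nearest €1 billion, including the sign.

MPC = 1 − MPS = 1 − 0.42 = 0.58.
A lump-sum tax change of −€330 billion shifts disposable income by +€330 billion; first-round consumption changes by −c × ΔT = −0.58 × (−€330 billion) = +€191.4 billion.
Expenditure multiplier = 1/(1 − c + m) = 1/(1 − 0.58 + 0.43) = 1/0.85 ≈ 1.176.
The tax multiplier is −c × k ≈ −0.682, so ΔY = k × (−c·ΔT) = (+€191.4 billion) / 0.85 ≈ +€225 billion.

+€225 billion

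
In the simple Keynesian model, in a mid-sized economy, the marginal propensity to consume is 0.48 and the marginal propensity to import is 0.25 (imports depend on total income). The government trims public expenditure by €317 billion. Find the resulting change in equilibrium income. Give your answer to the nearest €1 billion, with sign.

Spending multiplier = 1/(1 − c + m) = 1/(1 − 0.48 + 0.25) = 1/0.77 ≈ 1.299.
ΔY = k × ΔG = (−€317 billion) / 0.77 ≈ −€412 billion.

−€412 billion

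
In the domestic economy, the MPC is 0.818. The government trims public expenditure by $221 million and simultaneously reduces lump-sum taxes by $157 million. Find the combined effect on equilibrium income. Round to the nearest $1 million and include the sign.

−$509 million

Expenditure multiplier = 1/(1 − MPC) = 1/(1 − 0.818) = 1/0.182 ≈ 5.495.
ΔG contributes k·ΔG = (−$221 million) / 0.182 ≈ −$1,214.3 million.
ΔT of −$157 million changes first-round spending by −c·ΔT = +$128.426 million, contributing k·(−c·ΔT) = (+$128.426 million) / 0.182 ≈ +$705.6 million.
Net ΔY = k(ΔG − c·ΔT) = (−$92.574 million) / 0.182 ≈ −$509 million.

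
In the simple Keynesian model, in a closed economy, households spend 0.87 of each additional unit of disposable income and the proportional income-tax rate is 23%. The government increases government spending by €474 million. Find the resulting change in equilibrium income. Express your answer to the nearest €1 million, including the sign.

+€1,436 million

Expenditure multiplier = 1/(1 − c(1−t)) = 1/(1 − 0.87×0.77) = 1/0.3301 ≈ 3.029.
ΔY = k × ΔG = (+€474 million) / 0.3301 ≈ +€1,436 million.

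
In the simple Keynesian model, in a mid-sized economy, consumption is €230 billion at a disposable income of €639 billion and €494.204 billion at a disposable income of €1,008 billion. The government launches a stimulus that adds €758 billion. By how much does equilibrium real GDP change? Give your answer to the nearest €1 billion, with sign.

MPC = ΔC/ΔYd = (494.204 − 230)/(1,008 − 639) = 264.204/369 = 0.716.
Spending multiplier = 1/(1 − MPC) = 1/(1 − 0.716) = 1/0.284 ≈ 3.521.
ΔY = k × ΔG = (+€758 billion) / 0.284 ≈ +€2,669 billion.

+€2,669 billion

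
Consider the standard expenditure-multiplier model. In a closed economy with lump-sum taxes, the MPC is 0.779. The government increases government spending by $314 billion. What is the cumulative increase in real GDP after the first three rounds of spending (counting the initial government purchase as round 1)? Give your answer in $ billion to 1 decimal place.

Round 1 adds ΔG = $314 billion; each later round is MPC = 0.779 times the previous.
After 3 rounds: 314 + 244.606 + 190.548074 = ΔG·(1 − c^3)/(1 − c) = 314 × (1 − 0.472729139)/0.221 ≈ $749.2 billion.

$749.2 billion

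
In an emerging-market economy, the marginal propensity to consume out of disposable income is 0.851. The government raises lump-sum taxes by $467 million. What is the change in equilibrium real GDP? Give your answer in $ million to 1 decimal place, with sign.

−$2,667.2 million

A lump-sum tax change of +$467 million shifts disposable income by −$467 million; first-round consumption changes by −c × ΔT = −0.851 × (+$467 million) = −$397.417 million.
Expenditure multiplier = 1/(1 − MPC) = 1/(1 − 0.851) = 1/0.149 ≈ 6.711.
The tax multiplier is −c × k ≈ −5.711, so ΔY = k × (−c·ΔT) = (−$397.417 million) / 0.149 ≈ −$2,667.2 million.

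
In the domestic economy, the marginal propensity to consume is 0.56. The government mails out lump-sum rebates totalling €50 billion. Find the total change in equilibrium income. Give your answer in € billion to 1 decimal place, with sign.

+€63.6 billion

A lump-sum tax change of −€50 billion shifts disposable income by +€50 billion; first-round consumption changes by −c × ΔT = −0.56 × (−€50 billion) = +€28 billion.
Expenditure multiplier = 1/(1 − MPC) = 1/(1 − 0.56) = 1/0.44 ≈ 2.273.
The tax multiplier is −c × k ≈ −1.273, so ΔY = k × (−c·ΔT) = (+€28 billion) / 0.44 ≈ +€63.6 billion.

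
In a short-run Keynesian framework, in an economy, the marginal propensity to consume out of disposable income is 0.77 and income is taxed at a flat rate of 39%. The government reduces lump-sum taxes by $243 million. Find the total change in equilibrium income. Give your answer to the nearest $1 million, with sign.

+$353 million

A lump-sum tax change of −$243 million shifts disposable income by +$243 million; first-round consumption changes by −c × ΔT = −0.77 × (−$243 million) = +$187.11 million.
Expenditure multiplier = 1/(1 − c(1−t)) = 1/(1 − 0.77×0.61) = 1/0.5303 ≈ 1.886.
The tax multiplier is −c × k ≈ −1.452, so ΔY = k × (−c·ΔT) = (+$187.11 million) / 0.5303 ≈ +$353 million.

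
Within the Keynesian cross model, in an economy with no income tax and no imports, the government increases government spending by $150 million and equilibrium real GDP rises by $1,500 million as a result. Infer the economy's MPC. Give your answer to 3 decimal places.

0.900

Implied spending multiplier k = ΔY/ΔG = 1,500/150 = 10.
Since k = 1/(1 − MPC), MPC = 1 − 1/k = 1 − ΔG/ΔY = 1 − 150/1,500 = 0.900.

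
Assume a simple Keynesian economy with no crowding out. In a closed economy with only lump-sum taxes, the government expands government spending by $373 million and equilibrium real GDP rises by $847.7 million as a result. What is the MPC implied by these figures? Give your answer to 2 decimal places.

0.56

Implied spending multiplier k = ΔY/ΔG = 847.7/373 ≈ 2.2727.
Since k = 1/(1 − MPC), MPC = 1 − 1/k = 1 − ΔG/ΔY = 1 − 373/847.7 ≈ 0.56.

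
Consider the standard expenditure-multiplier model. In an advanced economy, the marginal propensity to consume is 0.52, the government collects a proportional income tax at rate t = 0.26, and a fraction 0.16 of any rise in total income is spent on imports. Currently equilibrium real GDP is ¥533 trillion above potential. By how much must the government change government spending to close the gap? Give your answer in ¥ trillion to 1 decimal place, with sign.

−¥413.2 trillion

Spending multiplier = 1/(1 − c(1−t) + m) = 1/(1 − 0.52×0.74 + 0.16) = 1/0.7752 ≈ 1.29.
Need ΔY = −¥533 trillion, so ΔG = ΔY/k = (−¥533 trillion) × 0.7752 ≈ −¥413.2 trillion.
The government should cut government spending by ¥413.2 trillion.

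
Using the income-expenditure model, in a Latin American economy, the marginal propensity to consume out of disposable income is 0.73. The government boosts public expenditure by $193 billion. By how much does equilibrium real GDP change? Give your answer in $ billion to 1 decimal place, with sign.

+$714.8 billion

Spending multiplier = 1/(1 − MPC) = 1/(1 − 0.73) = 1/0.27 ≈ 3.704.
ΔY = k × ΔG = (+$193 billion) / 0.27 ≈ +$714.8 billion.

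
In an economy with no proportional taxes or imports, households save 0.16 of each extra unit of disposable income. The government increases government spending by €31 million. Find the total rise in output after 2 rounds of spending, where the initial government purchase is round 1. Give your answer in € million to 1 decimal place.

MPC = 1 − MPS = 1 − 0.16 = 0.84.
Round 1 adds ΔG = €31 million; each later round is MPC = 0.84 times the previous.
After 2 rounds: 31 + 26.04 = ΔG·(1 − c^2)/(1 − c) = 31 × (1 − 0.7056)/0.16 ≈ €57 million.

€57.0 million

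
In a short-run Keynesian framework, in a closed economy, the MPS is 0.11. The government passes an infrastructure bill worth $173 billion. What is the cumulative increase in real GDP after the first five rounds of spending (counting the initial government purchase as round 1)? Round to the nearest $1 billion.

MPC = 1 − MPS = 1 − 0.11 = 0.89.
Round 1 adds ΔG = $173 billion; each later round is MPC = 0.89 times the previous.
After 5 rounds: 173 + 153.97 + 137.0333 + 121.959637 + 108.54407693 = ΔG·(1 − c^5)/(1 − c) = 173 × (1 − 0.5584059449)/0.11 ≈ $695 billion.

$695 billion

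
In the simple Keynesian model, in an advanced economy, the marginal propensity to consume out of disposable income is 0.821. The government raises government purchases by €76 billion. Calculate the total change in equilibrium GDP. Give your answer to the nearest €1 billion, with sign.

Spending multiplier = 1/(1 − MPC) = 1/(1 − 0.821) = 1/0.179 ≈ 5.587.
ΔY = k × ΔG = (+€76 billion) / 0.179 ≈ +€425 billion.

+€425 billion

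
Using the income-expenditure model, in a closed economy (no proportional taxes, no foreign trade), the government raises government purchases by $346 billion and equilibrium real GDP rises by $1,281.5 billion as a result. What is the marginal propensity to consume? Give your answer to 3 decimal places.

0.730

Implied spending multiplier k = ΔY/ΔG = 1,281.5/346 ≈ 3.7038.
Since k = 1/(1 − MPC), MPC = 1 − 1/k = 1 − ΔG/ΔY = 1 − 346/1,281.5 ≈ 0.730.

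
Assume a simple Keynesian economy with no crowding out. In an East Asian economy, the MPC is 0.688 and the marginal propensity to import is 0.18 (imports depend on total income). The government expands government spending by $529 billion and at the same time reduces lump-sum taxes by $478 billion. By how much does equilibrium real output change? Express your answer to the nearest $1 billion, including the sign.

Expenditure multiplier = 1/(1 − c + m) = 1/(1 − 0.688 + 0.18) = 1/0.492 ≈ 2.033.
ΔG contributes k·ΔG = (+$529 billion) / 0.492 ≈ +$1,075.2 billion.
ΔT of −$478 billion changes first-round spending by −c·ΔT = +$328.864 billion, contributing k·(−c·ΔT) = (+$328.864 billion) / 0.492 ≈ +$668.4 billion.
Net ΔY = k(ΔG − c·ΔT) = (+$857.864 billion) / 0.492 ≈ +$1,744 billion.

+$1,744 billion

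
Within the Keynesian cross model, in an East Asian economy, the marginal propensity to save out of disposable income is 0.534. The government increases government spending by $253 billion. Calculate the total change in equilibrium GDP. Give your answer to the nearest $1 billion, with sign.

+$474 billion

MPC = 1 − MPS = 1 − 0.534 = 0.466.
Spending multiplier = 1/(1 − MPC) = 1/(1 − 0.466) = 1/0.534 ≈ 1.873.
ΔY = k × ΔG = (+$253 billion) / 0.534 ≈ +$474 billion.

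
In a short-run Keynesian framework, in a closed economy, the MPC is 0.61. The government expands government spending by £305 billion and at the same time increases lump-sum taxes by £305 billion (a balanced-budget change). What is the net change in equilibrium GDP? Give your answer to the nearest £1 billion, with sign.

Expenditure multiplier = 1/(1 − MPC) = 1/(1 − 0.61) = 1/0.39 ≈ 2.564.
ΔG contributes k·ΔG = (+£305 billion) / 0.39 ≈ +£782.1 billion.
ΔT of +£305 billion changes first-round spending by −c·ΔT = −£186.05 billion, contributing k·(−c·ΔT) = (−£186.05 billion) / 0.39 ≈ −£477.1 billion.
With ΔG = ΔT and no other leakages, the balanced-budget multiplier is 1, so ΔY = ΔG = +£305 billion.

+£305 billion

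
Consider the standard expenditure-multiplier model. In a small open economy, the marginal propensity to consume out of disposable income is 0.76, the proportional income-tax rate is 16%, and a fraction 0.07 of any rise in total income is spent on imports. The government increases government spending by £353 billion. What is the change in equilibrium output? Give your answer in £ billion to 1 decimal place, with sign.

Spending multiplier = 1/(1 − c(1−t) + m) = 1/(1 − 0.76×0.84 + 0.07) = 1/0.4316 ≈ 2.317.
ΔY = k × ΔG = (+£353 billion) / 0.4316 ≈ +£817.9 billion.

+£817.9 billion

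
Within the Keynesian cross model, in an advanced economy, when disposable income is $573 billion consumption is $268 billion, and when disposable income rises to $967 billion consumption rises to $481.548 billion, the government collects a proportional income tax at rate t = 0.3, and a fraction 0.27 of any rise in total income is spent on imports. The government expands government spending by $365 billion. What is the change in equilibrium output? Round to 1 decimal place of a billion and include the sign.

MPC = ΔC/ΔYd = (481.548 − 268)/(967 − 573) = 213.548/394 = 0.542.
Expenditure multiplier = 1/(1 − c(1−t) + m) = 1/(1 − 0.542×0.7 + 0.27) = 1/0.8906 ≈ 1.123.
ΔY = k × ΔG = (+$365 billion) / 0.8906 ≈ +$409.8 billion.

+$409.8 billion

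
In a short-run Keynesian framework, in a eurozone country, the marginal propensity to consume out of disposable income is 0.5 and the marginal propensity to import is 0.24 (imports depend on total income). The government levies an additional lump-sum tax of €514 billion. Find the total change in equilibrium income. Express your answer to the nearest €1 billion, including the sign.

−€347 billion

A lump-sum tax change of +€514 billion shifts disposable income by −€514 billion; first-round consumption changes by −c × ΔT = −0.5 × (+€514 billion) = −€257 billion.
Expenditure multiplier = 1/(1 − c + m) = 1/(1 − 0.5 + 0.24) = 1/0.74 ≈ 1.351.
The tax multiplier is −c × k ≈ −0.676, so ΔY = k × (−c·ΔT) = (−€257 billion) / 0.74 ≈ −€347 billion.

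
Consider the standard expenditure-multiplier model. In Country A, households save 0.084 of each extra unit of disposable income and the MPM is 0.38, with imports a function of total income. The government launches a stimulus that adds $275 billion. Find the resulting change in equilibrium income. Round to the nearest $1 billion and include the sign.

+$593 billion

MPC = 1 − MPS = 1 − 0.084 = 0.916.
Expenditure multiplier = 1/(1 − c + m) = 1/(1 − 0.916 + 0.38) = 1/0.464 ≈ 2.155.
ΔY = k × ΔG = (+$275 billion) / 0.464 ≈ +$593 billion.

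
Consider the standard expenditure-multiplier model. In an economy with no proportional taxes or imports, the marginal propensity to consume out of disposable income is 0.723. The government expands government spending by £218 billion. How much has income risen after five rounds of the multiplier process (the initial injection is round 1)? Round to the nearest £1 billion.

£632 billion

Round 1 adds ΔG = £218 billion; each later round is MPC = 0.723 times the previous.
After 5 rounds: 218 + 157.614 + 113.954922 + 82.389408606 + 59.567542422138 = ΔG·(1 − c^5)/(1 − c) = 218 × (1 − 0.197556574179843)/0.277 ≈ £632 billion.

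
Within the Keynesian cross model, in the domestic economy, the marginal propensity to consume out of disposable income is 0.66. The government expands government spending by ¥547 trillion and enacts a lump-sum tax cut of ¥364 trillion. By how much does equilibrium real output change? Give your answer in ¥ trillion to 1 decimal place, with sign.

+¥2,315.4 trillion

Expenditure multiplier = 1/(1 − MPC) = 1/(1 − 0.66) = 1/0.34 ≈ 2.941.
ΔG contributes k·ΔG = (+¥547 trillion) / 0.34 ≈ +¥1,608.8 trillion.
ΔT of −¥364 trillion changes first-round spending by −c·ΔT = +¥240.24 trillion, contributing k·(−c·ΔT) = (+¥240.24 trillion) / 0.34 ≈ +¥706.6 trillion.
Net ΔY = k(ΔG − c·ΔT) = (+¥787.24 trillion) / 0.34 ≈ +¥2,315.4 trillion.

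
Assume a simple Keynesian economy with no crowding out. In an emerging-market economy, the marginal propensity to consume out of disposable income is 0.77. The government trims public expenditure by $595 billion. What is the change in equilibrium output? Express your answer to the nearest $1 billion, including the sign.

−$2,587 billion

Government-spending multiplier = 1/(1 − MPC) = 1/(1 − 0.77) = 1/0.23 ≈ 4.348.
ΔY = k × ΔG = (−$595 billion) / 0.23 ≈ −$2,587 billion.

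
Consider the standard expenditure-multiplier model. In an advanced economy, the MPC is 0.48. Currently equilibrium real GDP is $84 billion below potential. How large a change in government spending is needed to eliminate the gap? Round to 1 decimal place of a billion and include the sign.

Spending multiplier = 1/(1 − MPC) = 1/(1 − 0.48) = 1/0.52 ≈ 1.923.
Need ΔY = +$84 billion, so ΔG = ΔY/k = (+$84 billion) × 0.52 ≈ +$43.7 billion.
The government should increase government spending by $43.7 billion.

+$43.7 billion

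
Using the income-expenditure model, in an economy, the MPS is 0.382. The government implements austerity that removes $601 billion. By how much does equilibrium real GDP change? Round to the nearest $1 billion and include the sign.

−$1,573 billion

MPC = 1 − MPS = 1 − 0.382 = 0.618.
Expenditure multiplier = 1/(1 − MPC) = 1/(1 − 0.618) = 1/0.382 ≈ 2.618.
ΔY = k × ΔG = (−$601 billion) / 0.382 ≈ −$1,573 billion.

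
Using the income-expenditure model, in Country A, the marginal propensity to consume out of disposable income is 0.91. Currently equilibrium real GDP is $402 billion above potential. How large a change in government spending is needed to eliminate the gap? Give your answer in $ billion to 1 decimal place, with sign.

−$36.2 billion

Spending multiplier = 1/(1 − MPC) = 1/(1 − 0.91) = 1/0.09 ≈ 11.111.
Need ΔY = −$402 billion, so ΔG = ΔY/k = (−$402 billion) × 0.09 ≈ −$36.2 billion.
The government should cut government spending by $36.2 billion.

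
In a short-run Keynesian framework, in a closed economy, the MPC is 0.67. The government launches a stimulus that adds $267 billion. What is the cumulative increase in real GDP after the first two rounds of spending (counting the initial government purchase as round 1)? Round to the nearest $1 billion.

Round 1 adds ΔG = $267 billion; each later round is MPC = 0.67 times the previous.
After 2 rounds: 267 + 178.89 = ΔG·(1 − c^2)/(1 − c) = 267 × (1 − 0.4489)/0.33 ≈ $446 billion.

$446 billion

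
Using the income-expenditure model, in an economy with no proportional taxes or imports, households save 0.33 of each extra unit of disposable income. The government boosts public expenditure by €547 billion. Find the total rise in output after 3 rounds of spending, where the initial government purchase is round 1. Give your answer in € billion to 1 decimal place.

€1,159.0 billion

MPC = 1 − MPS = 1 − 0.33 = 0.67.
Round 1 adds ΔG = €547 billion; each later round is MPC = 0.67 times the previous.
After 3 rounds: 547 + 366.49 + 245.5483 = ΔG·(1 − c^3)/(1 − c) = 547 × (1 − 0.300763)/0.33 ≈ €1,159 billion.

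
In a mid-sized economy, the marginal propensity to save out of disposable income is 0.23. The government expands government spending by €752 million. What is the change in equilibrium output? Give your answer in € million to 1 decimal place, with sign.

MPC = 1 − MPS = 1 − 0.23 = 0.77.
Government-spending multiplier = 1/(1 − MPC) = 1/(1 − 0.77) = 1/0.23 ≈ 4.348.
ΔY = k × ΔG = (+€752 million) / 0.23 ≈ +€3,269.6 million.

+€3,269.6 million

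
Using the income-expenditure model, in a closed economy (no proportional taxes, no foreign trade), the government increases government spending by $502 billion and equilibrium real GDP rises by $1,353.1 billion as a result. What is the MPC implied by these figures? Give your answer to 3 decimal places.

Implied spending multiplier k = ΔY/ΔG = 1,353.1/502 ≈ 2.6954.
Since k = 1/(1 − MPC), MPC = 1 − 1/k = 1 − ΔG/ΔY = 1 − 502/1,353.1 ≈ 0.629.

0.629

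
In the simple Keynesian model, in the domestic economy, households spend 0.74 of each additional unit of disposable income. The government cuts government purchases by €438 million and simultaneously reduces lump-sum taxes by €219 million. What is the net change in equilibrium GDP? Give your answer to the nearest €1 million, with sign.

Expenditure multiplier = 1/(1 − MPC) = 1/(1 − 0.74) = 1/0.26 ≈ 3.846.
ΔG contributes k·ΔG = (−€438 million) / 0.26 ≈ −€1,684.6 million.
ΔT of −€219 million changes first-round spending by −c·ΔT = +€162.06 million, contributing k·(−c·ΔT) = (+€162.06 million) / 0.26 ≈ +€623.3 million.
Net ΔY = k(ΔG − c·ΔT) = (−€275.94 million) / 0.26 ≈ −€1,061 million.

−€1,061 million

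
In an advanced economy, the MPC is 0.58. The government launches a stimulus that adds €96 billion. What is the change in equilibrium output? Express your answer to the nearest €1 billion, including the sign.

+€229 billion

Spending multiplier = 1/(1 − MPC) = 1/(1 − 0.58) = 1/0.42 ≈ 2.381.
ΔY = k × ΔG = (+€96 billion) / 0.42 ≈ +€229 billion.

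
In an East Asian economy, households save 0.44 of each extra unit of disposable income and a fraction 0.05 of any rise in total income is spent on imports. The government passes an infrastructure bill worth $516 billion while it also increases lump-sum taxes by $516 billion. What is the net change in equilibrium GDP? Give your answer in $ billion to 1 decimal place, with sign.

+$463.3 billion

MPC = 1 − MPS = 1 − 0.44 = 0.56.
Expenditure multiplier = 1/(1 − c + m) = 1/(1 − 0.56 + 0.05) = 1/0.49 ≈ 2.041.
ΔG contributes k·ΔG = (+$516 billion) / 0.49 ≈ +$1,053.1 billion.
ΔT of +$516 billion changes first-round spending by −c·ΔT = −$288.96 billion, contributing k·(−c·ΔT) = (−$288.96 billion) / 0.49 ≈ −$589.7 billion.
Net ΔY = k(ΔG − c·ΔT) = (+$227.04 billion) / 0.49 ≈ +$463.3 billion.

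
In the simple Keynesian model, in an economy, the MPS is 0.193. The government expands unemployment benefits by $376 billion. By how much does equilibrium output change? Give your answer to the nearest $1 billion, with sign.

MPC = 1 − MPS = 1 − 0.193 = 0.807.
The transfer change shifts disposable income by +$376 billion, so first-round consumption changes by c·ΔTR = 0.807 × (+$376 billion) = +$303.432 billion.
Expenditure multiplier = 1/(1 − MPC) = 1/(1 − 0.807) = 1/0.193 ≈ 5.181.
The transfer multiplier is c × k ≈ 4.181, so ΔY = k × (c·ΔTR) = (+$303.432 billion) / 0.193 ≈ +$1,572 billion.

+$1,572 billion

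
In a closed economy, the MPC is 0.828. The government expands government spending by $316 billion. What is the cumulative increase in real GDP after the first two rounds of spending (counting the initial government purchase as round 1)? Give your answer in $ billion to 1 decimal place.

$577.6 billion

Round 1 adds ΔG = $316 billion; each later round is MPC = 0.828 times the previous.
After 2 rounds: 316 + 261.648 = ΔG·(1 − c^2)/(1 − c) = 316 × (1 − 0.685584)/0.172 ≈ $577.6 billion.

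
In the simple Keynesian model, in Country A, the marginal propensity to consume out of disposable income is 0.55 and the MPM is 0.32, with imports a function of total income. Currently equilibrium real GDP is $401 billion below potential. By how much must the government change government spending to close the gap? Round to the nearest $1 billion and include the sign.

Spending multiplier = 1/(1 − c + m) = 1/(1 − 0.55 + 0.32) = 1/0.77 ≈ 1.299.
Need ΔY = +$401 billion, so ΔG = ΔY/k = (+$401 billion) × 0.77 ≈ +$309 billion.
The government should increase government spending by $309 billion.

+$309 billion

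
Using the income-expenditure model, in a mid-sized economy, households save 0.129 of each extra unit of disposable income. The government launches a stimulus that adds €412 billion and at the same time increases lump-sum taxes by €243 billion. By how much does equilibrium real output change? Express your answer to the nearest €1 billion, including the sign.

+€1,553 billion

MPC = 1 − MPS = 1 − 0.129 = 0.871.
Expenditure multiplier = 1/(1 − MPC) = 1/(1 − 0.871) = 1/0.129 ≈ 7.752.
ΔG contributes k·ΔG = (+€412 billion) / 0.129 ≈ +€3,193.8 billion.
ΔT of +€243 billion changes first-round spending by −c·ΔT = −€211.653 billion, contributing k·(−c·ΔT) = (−€211.653 billion) / 0.129 ≈ −€1,640.7 billion.
Net ΔY = k(ΔG − c·ΔT) = (+€200.347 billion) / 0.129 ≈ +€1,553 billion.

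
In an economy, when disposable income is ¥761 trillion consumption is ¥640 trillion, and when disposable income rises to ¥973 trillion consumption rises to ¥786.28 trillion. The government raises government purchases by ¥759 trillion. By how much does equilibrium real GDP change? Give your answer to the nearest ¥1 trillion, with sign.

+¥2,448 trillion

MPC = ΔC/ΔYd = (786.28 − 640)/(973 − 761) = 146.28/212 = 0.69.
Spending multiplier = 1/(1 − MPC) = 1/(1 − 0.69) = 1/0.31 ≈ 3.226.
ΔY = k × ΔG = (+¥759 trillion) / 0.31 ≈ +¥2,448 trillion.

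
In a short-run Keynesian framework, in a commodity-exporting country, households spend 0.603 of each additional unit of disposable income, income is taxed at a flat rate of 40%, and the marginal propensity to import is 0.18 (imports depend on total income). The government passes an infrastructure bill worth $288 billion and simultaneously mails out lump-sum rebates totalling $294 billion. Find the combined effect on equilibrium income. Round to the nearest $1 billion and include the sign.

+$569 billion

Expenditure multiplier = 1/(1 − c(1−t) + m) = 1/(1 − 0.603×0.6 + 0.18) = 1/0.8182 ≈ 1.222.
ΔG contributes k·ΔG = (+$288 billion) / 0.8182 ≈ +$352 billion.
ΔT of −$294 billion changes first-round spending by −c·ΔT = +$177.282 billion, contributing k·(−c·ΔT) = (+$177.282 billion) / 0.8182 ≈ +$216.7 billion.
Net ΔY = k(ΔG − c·ΔT) = (+$465.282 billion) / 0.8182 ≈ +$569 billion.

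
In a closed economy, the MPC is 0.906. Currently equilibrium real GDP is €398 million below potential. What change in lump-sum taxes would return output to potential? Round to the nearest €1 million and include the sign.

−€41 million

Spending multiplier = 1/(1 − MPC) = 1/(1 − 0.906) = 1/0.094 ≈ 10.638.
Tax multiplier = −c·k = −0.906/0.094 ≈ −9.638. Need ΔY = +€398 million, so ΔT = ΔY/(−c·k) = −(+€398 million) × 0.094 / 0.906 ≈ −€41 million.
The government should cut lump-sum taxes by €41 million.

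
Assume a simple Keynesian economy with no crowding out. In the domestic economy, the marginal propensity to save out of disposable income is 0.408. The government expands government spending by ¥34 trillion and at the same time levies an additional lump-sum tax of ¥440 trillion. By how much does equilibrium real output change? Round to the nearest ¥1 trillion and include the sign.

MPC = 1 − MPS = 1 − 0.408 = 0.592.
Expenditure multiplier = 1/(1 − MPC) = 1/(1 − 0.592) = 1/0.408 ≈ 2.451.
ΔG contributes k·ΔG = (+¥34 trillion) / 0.408 ≈ +¥83.3 trillion.
ΔT of +¥440 trillion changes first-round spending by −c·ΔT = −¥260.48 trillion, contributing k·(−c·ΔT) = (−¥260.48 trillion) / 0.408 ≈ −¥638.4 trillion.
Net ΔY = k(ΔG − c·ΔT) = (−¥226.48 trillion) / 0.408 ≈ −¥555 trillion.

−¥555 trillion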